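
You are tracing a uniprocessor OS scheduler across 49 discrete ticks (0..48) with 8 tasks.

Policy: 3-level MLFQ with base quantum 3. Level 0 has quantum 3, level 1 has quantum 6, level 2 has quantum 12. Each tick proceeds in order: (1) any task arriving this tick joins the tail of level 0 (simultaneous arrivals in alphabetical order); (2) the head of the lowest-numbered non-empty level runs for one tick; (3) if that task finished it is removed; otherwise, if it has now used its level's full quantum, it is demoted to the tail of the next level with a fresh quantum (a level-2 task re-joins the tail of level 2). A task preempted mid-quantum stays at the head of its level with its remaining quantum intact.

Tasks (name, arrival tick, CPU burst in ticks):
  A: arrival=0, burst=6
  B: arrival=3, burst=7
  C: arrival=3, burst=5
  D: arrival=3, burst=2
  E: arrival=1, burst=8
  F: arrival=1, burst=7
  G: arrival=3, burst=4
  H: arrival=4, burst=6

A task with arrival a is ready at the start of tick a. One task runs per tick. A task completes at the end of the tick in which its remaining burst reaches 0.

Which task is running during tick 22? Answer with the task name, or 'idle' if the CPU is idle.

running at tick 22 = H

t=0: L0/L1/L2 = A/-/- → run A
t=1: L0/L1/L2 = AEF/-/- → run A
t=2: L0/L1/L2 = AEF/-/- → run A
t=3: L0/L1/L2 = EFBCDG/A/- → run E
t=4: L0/L1/L2 = EFBCDGH/A/- → run E
t=5: L0/L1/L2 = EFBCDGH/A/- → run E
t=6: L0/L1/L2 = FBCDGH/AE/- → run F
t=7: L0/L1/L2 = FBCDGH/AE/- → run F
t=8: L0/L1/L2 = FBCDGH/AE/- → run F
t=9: L0/L1/L2 = BCDGH/AEF/- → run B
t=10: L0/L1/L2 = BCDGH/AEF/- → run B
t=11: L0/L1/L2 = BCDGH/AEF/- → run B
t=12: L0/L1/L2 = CDGH/AEFB/- → run C
t=13: L0/L1/L2 = CDGH/AEFB/- → run C
t=14: L0/L1/L2 = CDGH/AEFB/- → run C
t=15: L0/L1/L2 = DGH/AEFBC/- → run D
t=16: L0/L1/L2 = DGH/AEFBC/- → run D
t=17: L0/L1/L2 = GH/AEFBC/- → run G
t=18: L0/L1/L2 = GH/AEFBC/- → run G
t=19: L0/L1/L2 = GH/AEFBC/- → run G
t=20: L0/L1/L2 = H/AEFBCG/- → run H
t=21: L0/L1/L2 = H/AEFBCG/- → run H
t=22: L0/L1/L2 = H/AEFBCG/- → run H
t=23: L0/L1/L2 = -/AEFBCGH/- → run A
t=24: L0/L1/L2 = -/AEFBCGH/- → run A
t=25: L0/L1/L2 = -/AEFBCGH/- → run A
t=26: L0/L1/L2 = -/EFBCGH/- → run E
t=27: L0/L1/L2 = -/EFBCGH/- → run E
t=28: L0/L1/L2 = -/EFBCGH/- → run E
t=29: L0/L1/L2 = -/EFBCGH/- → run E
t=30: L0/L1/L2 = -/EFBCGH/- → run E
t=31: L0/L1/L2 = -/FBCGH/- → run F
t=32: L0/L1/L2 = -/FBCGH/- → run F
t=33: L0/L1/L2 = -/FBCGH/- → run F
t=34: L0/L1/L2 = -/FBCGH/- → run F
t=35: L0/L1/L2 = -/BCGH/- → run B
t=36: L0/L1/L2 = -/BCGH/- → run B
t=37: L0/L1/L2 = -/BCGH/- → run B
t=38: L0/L1/L2 = -/BCGH/- → run B
t=39: L0/L1/L2 = -/CGH/- → run C
t=40: L0/L1/L2 = -/CGH/- → run C
t=41: L0/L1/L2 = -/GH/- → run G
t=42: L0/L1/L2 = -/H/- → run H
t=43: L0/L1/L2 = -/H/- → run H
t=44: L0/L1/L2 = -/H/- → run H
t=45: (idle)
t=46: (idle)
t=47: (idle)
t=48: (idle)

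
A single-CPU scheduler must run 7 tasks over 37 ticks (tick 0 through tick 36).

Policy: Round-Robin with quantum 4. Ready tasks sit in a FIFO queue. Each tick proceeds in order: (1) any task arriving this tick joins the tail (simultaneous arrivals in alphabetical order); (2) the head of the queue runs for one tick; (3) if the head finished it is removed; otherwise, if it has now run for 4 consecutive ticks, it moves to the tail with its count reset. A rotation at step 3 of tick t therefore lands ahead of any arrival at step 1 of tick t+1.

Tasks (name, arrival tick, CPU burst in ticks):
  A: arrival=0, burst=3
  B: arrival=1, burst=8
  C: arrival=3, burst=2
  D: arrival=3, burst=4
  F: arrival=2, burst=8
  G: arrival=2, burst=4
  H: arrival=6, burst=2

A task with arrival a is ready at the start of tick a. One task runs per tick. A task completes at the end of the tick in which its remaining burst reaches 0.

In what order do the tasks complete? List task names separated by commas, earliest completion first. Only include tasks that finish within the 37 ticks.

completion order = A, G, C, D, H, B, F

t=0: queue=[A] q_used=0 → run A
t=1: queue=[A,B] q_used=1 → run A
t=2: queue=[A,B,F,G] q_used=2 → run A
t=3: queue=[B,F,G,C,D] q_used=0 → run B
t=4: queue=[B,F,G,C,D] q_used=1 → run B
t=5: queue=[B,F,G,C,D] q_used=2 → run B
t=6: queue=[B,F,G,C,D,H] q_used=3 → run B
t=7: queue=[F,G,C,D,H,B] q_used=0 → run F
t=8: queue=[F,G,C,D,H,B] q_used=1 → run F
t=9: queue=[F,G,C,D,H,B] q_used=2 → run F
t=10: queue=[F,G,C,D,H,B] q_used=3 → run F
t=11: queue=[G,C,D,H,B,F] q_used=0 → run G
t=12: queue=[G,C,D,H,B,F] q_used=1 → run G
t=13: queue=[G,C,D,H,B,F] q_used=2 → run G
t=14: queue=[G,C,D,H,B,F] q_used=3 → run G
t=15: queue=[C,D,H,B,F] q_used=0 → run C
t=16: queue=[C,D,H,B,F] q_used=1 → run C
t=17: queue=[D,H,B,F] q_used=0 → run D
t=18: queue=[D,H,B,F] q_used=1 → run D
t=19: queue=[D,H,B,F] q_used=2 → run D
t=20: queue=[D,H,B,F] q_used=3 → run D
t=21: queue=[H,B,F] q_used=0 → run H
t=22: queue=[H,B,F] q_used=1 → run H
t=23: queue=[B,F] q_used=0 → run B
t=24: queue=[B,F] q_used=1 → run B
t=25: queue=[B,F] q_used=2 → run B
t=26: queue=[B,F] q_used=3 → run B
t=27: queue=[F] q_used=0 → run F
t=28: queue=[F] q_used=1 → run F
t=29: queue=[F] q_used=2 → run F
t=30: queue=[F] q_used=3 → run F
t=31: (idle)
t=32: (idle)
t=33: (idle)
t=34: (idle)
t=35: (idle)
t=36: (idle)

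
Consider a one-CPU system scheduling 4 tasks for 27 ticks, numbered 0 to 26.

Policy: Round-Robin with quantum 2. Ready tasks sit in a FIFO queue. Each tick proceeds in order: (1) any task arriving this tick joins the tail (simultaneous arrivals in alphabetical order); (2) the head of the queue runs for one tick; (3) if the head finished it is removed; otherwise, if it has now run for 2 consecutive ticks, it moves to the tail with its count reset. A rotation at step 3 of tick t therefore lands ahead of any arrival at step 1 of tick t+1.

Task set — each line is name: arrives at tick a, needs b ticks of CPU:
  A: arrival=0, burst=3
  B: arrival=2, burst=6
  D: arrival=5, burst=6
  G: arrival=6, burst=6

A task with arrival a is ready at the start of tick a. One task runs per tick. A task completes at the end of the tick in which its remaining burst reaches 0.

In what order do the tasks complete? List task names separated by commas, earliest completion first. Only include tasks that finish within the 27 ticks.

t=0: queue=[A] q_used=0 → run A
t=1: queue=[A] q_used=1 → run A
t=2: queue=[A,B] q_used=0 → run A
t=3: queue=[B] q_used=0 → run B
t=4: queue=[B] q_used=1 → run B
t=5: queue=[B,D] q_used=0 → run B
t=6: queue=[B,D,G] q_used=1 → run B
t=7: queue=[D,G,B] q_used=0 → run D
t=8: queue=[D,G,B] q_used=1 → run D
t=9: queue=[G,B,D] q_used=0 → run G
t=10: queue=[G,B,D] q_used=1 → run G
t=11: queue=[B,D,G] q_used=0 → run B
t=12: queue=[B,D,G] q_used=1 → run B
t=13: queue=[D,G] q_used=0 → run D
t=14: queue=[D,G] q_used=1 → run D
t=15: queue=[G,D] q_used=0 → run G
t=16: queue=[G,D] q_used=1 → run G
t=17: queue=[D,G] q_used=0 → run D
t=18: queue=[D,G] q_used=1 → run D
t=19: queue=[G] q_used=0 → run G
t=20: queue=[G] q_used=1 → run G
t=21: (idle)
t=22: (idle)
t=23: (idle)
t=24: (idle)
t=25: (idle)
t=26: (idle)

completion order = A, B, D, G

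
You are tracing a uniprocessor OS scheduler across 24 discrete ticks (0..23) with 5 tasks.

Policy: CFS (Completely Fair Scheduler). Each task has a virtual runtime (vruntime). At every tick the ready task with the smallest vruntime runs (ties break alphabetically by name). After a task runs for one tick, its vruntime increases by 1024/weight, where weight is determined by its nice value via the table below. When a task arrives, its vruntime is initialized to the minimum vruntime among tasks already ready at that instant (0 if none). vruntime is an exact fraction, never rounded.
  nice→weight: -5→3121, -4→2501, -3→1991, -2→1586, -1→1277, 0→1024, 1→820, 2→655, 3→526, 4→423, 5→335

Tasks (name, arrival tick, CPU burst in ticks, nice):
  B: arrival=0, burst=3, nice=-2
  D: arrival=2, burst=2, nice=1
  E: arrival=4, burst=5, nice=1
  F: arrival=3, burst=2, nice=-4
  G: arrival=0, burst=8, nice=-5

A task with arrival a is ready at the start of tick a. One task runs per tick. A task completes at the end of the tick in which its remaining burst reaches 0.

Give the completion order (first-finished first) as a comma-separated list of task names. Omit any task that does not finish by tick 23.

completion order = F, B, D, G, E

t=0: vr[B=0 G=0] → run B
t=1: vr[B=512/793 G=0] → run G
t=2: vr[B=512/793 D=1024/3121 G=1024/3121] → run D
t=3: vr[B=512/793 D=1008896/639805 F=1024/3121 G=1024/3121] → run F
t=4: vr[B=512/793 D=1008896/639805 E=1024/3121 F=5756928/7805621 G=1024/3121] → run E
t=5: vr[B=512/793 D=1008896/639805 E=1008896/639805 F=5756928/7805621 G=1024/3121] → run G
t=6: vr[B=512/793 D=1008896/639805 E=1008896/639805 F=5756928/7805621 G=2048/3121] → run B
t=7: vr[B=1024/793 D=1008896/639805 E=1008896/639805 F=5756928/7805621 G=2048/3121] → run G
t=8: vr[B=1024/793 D=1008896/639805 E=1008896/639805 F=5756928/7805621 G=3072/3121] → run F
t=9: vr[B=1024/793 D=1008896/639805 E=1008896/639805 G=3072/3121] → run G
t=10: vr[B=1024/793 D=1008896/639805 E=1008896/639805 G=4096/3121] → run B
t=11: vr[D=1008896/639805 E=1008896/639805 G=4096/3121] → run G
t=12: vr[D=1008896/639805 E=1008896/639805 G=5120/3121] → run D
t=13: vr[E=1008896/639805 G=5120/3121] → run E
t=14: vr[E=1807872/639805 G=5120/3121] → run G
t=15: vr[E=1807872/639805 G=6144/3121] → run G
t=16: vr[E=1807872/639805 G=7168/3121] → run G
t=17: vr[E=1807872/639805] → run E
t=18: vr[E=2606848/639805] → run E
t=19: vr[E=3405824/639805] → run E
t=20: (idle)
t=21: (idle)
t=22: (idle)
t=23: (idle)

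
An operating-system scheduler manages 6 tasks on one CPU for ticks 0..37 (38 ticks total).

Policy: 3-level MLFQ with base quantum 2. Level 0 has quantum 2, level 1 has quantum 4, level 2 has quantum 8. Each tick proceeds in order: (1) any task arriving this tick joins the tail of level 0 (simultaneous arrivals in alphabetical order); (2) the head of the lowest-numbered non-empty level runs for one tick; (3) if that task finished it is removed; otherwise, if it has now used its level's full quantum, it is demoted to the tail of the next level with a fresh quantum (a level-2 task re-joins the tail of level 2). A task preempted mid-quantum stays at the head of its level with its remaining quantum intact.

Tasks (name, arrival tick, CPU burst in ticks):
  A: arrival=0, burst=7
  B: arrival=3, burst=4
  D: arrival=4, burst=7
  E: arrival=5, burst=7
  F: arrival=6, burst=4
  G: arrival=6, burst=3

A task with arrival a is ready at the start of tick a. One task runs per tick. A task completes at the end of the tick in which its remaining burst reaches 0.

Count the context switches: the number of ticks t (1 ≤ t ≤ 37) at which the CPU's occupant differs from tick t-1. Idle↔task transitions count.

context switches = 15

t=0: L0/L1/L2 = A/-/- → run A
t=1: L0/L1/L2 = A/-/- → run A
t=2: L0/L1/L2 = -/A/- → run A
t=3: L0/L1/L2 = B/A/- → run B
t=4: L0/L1/L2 = BD/A/- → run B
t=5: L0/L1/L2 = DE/AB/- → run D
t=6: L0/L1/L2 = DEFG/AB/- → run D
t=7: L0/L1/L2 = EFG/ABD/- → run E
t=8: L0/L1/L2 = EFG/ABD/- → run E
t=9: L0/L1/L2 = FG/ABDE/- → run F
t=10: L0/L1/L2 = FG/ABDE/- → run F
t=11: L0/L1/L2 = G/ABDEF/- → run G
t=12: L0/L1/L2 = G/ABDEF/- → run G
t=13: L0/L1/L2 = -/ABDEFG/- → run A
t=14: L0/L1/L2 = -/ABDEFG/- → run A
t=15: L0/L1/L2 = -/ABDEFG/- → run A
t=16: L0/L1/L2 = -/BDEFG/A → run B
t=17: L0/L1/L2 = -/BDEFG/A → run B
t=18: L0/L1/L2 = -/DEFG/A → run D
t=19: L0/L1/L2 = -/DEFG/A → run D
t=20: L0/L1/L2 = -/DEFG/A → run D
t=21: L0/L1/L2 = -/DEFG/A → run D
t=22: L0/L1/L2 = -/EFG/AD → run E
t=23: L0/L1/L2 = -/EFG/AD → run E
t=24: L0/L1/L2 = -/EFG/AD → run E
t=25: L0/L1/L2 = -/EFG/AD → run E
t=26: L0/L1/L2 = -/FG/ADE → run F
t=27: L0/L1/L2 = -/FG/ADE → run F
t=28: L0/L1/L2 = -/G/ADE → run G
t=29: L0/L1/L2 = -/-/ADE → run A
t=30: L0/L1/L2 = -/-/DE → run D
t=31: L0/L1/L2 = -/-/E → run E
t=32: (idle)
t=33: (idle)
t=34: (idle)
t=35: (idle)
t=36: (idle)
t=37: (idle)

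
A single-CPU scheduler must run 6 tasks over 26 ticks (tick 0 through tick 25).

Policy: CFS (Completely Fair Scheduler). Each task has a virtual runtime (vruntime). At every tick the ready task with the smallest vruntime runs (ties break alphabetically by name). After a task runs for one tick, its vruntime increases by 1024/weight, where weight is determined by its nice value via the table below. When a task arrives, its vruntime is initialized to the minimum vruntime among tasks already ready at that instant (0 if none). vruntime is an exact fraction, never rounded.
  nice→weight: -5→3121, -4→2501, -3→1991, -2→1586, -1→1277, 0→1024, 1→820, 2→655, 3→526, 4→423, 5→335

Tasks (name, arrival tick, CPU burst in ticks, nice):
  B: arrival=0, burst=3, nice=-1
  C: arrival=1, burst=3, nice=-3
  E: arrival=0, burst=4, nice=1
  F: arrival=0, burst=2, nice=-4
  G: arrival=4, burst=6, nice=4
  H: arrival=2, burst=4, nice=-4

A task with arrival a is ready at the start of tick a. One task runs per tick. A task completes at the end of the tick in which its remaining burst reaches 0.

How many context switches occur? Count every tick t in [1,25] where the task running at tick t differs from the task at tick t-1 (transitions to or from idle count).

t=0: vr[B=0 E=0 F=0] → run B
t=1: vr[B=1024/1277 C=0 E=0 F=0] → run C
t=2: vr[B=1024/1277 C=1024/1991 E=0 F=0 H=0] → run E
t=3: vr[B=1024/1277 C=1024/1991 E=256/205 F=0 H=0] → run F
t=4: vr[B=1024/1277 C=1024/1991 E=256/205 F=1024/2501 G=0 H=0] → run G
t=5: vr[B=1024/1277 C=1024/1991 E=256/205 F=1024/2501 G=1024/423 H=0] → run H
t=6: vr[B=1024/1277 C=1024/1991 E=256/205 F=1024/2501 G=1024/423 H=1024/2501] → run F
t=7: vr[B=1024/1277 C=1024/1991 E=256/205 G=1024/423 H=1024/2501] → run H
t=8: vr[B=1024/1277 C=1024/1991 E=256/205 G=1024/423 H=2048/2501] → run C
t=9: vr[B=1024/1277 C=2048/1991 E=256/205 G=1024/423 H=2048/2501] → run B
t=10: vr[B=2048/1277 C=2048/1991 E=256/205 G=1024/423 H=2048/2501] → run H
t=11: vr[B=2048/1277 C=2048/1991 E=256/205 G=1024/423 H=3072/2501] → run C
t=12: vr[B=2048/1277 E=256/205 G=1024/423 H=3072/2501] → run H
t=13: vr[B=2048/1277 E=256/205 G=1024/423] → run E
t=14: vr[B=2048/1277 E=512/205 G=1024/423] → run B
t=15: vr[E=512/205 G=1024/423] → run G
t=16: vr[E=512/205 G=2048/423] → run E
t=17: vr[E=768/205 G=2048/423] → run E
t=18: vr[G=2048/423] → run G
t=19: vr[G=1024/141] → run G
t=20: vr[G=4096/423] → run G
t=21: vr[G=5120/423] → run G
t=22: (idle)
t=23: (idle)
t=24: (idle)
t=25: (idle)

context switches = 18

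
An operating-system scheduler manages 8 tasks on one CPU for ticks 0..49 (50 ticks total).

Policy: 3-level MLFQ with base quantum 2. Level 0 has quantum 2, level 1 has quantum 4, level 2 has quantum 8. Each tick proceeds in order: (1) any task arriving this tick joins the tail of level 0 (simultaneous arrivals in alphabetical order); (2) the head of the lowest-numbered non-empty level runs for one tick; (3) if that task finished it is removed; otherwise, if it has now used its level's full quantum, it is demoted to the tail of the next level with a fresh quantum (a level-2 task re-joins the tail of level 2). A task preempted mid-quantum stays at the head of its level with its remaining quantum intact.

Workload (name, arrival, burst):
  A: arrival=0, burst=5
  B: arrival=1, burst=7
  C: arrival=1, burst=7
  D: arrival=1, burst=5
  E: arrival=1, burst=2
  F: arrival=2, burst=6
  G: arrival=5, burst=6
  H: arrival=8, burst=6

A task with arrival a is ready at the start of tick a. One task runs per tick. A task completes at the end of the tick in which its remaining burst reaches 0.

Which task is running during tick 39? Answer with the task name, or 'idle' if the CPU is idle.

running at tick 39 = H

t=0: L0/L1/L2 = A/-/- → run A
t=1: L0/L1/L2 = ABCDE/-/- → run A
t=2: L0/L1/L2 = BCDEF/A/- → run B
t=3: L0/L1/L2 = BCDEF/A/- → run B
t=4: L0/L1/L2 = CDEF/AB/- → run C
t=5: L0/L1/L2 = CDEFG/AB/- → run C
t=6: L0/L1/L2 = DEFG/ABC/- → run D
t=7: L0/L1/L2 = DEFG/ABC/- → run D
t=8: L0/L1/L2 = EFGH/ABCD/- → run E
t=9: L0/L1/L2 = EFGH/ABCD/- → run E
t=10: L0/L1/L2 = FGH/ABCD/- → run F
t=11: L0/L1/L2 = FGH/ABCD/- → run F
t=12: L0/L1/L2 = GH/ABCDF/- → run G
t=13: L0/L1/L2 = GH/ABCDF/- → run G
t=14: L0/L1/L2 = H/ABCDFG/- → run H
t=15: L0/L1/L2 = H/ABCDFG/- → run H
t=16: L0/L1/L2 = -/ABCDFGH/- → run A
t=17: L0/L1/L2 = -/ABCDFGH/- → run A
t=18: L0/L1/L2 = -/ABCDFGH/- → run A
t=19: L0/L1/L2 = -/BCDFGH/- → run B
t=20: L0/L1/L2 = -/BCDFGH/- → run B
t=21: L0/L1/L2 = -/BCDFGH/- → run B
t=22: L0/L1/L2 = -/BCDFGH/- → run B
t=23: L0/L1/L2 = -/CDFGH/B → run C
t=24: L0/L1/L2 = -/CDFGH/B → run C
t=25: L0/L1/L2 = -/CDFGH/B → run C
t=26: L0/L1/L2 = -/CDFGH/B → run C
t=27: L0/L1/L2 = -/DFGH/BC → run D
t=28: L0/L1/L2 = -/DFGH/BC → run D
t=29: L0/L1/L2 = -/DFGH/BC → run D
t=30: L0/L1/L2 = -/FGH/BC → run F
t=31: L0/L1/L2 = -/FGH/BC → run F
t=32: L0/L1/L2 = -/FGH/BC → run F
t=33: L0/L1/L2 = -/FGH/BC → run F
t=34: L0/L1/L2 = -/GH/BC → run G
t=35: L0/L1/L2 = -/GH/BC → run G
t=36: L0/L1/L2 = -/GH/BC → run G
t=37: L0/L1/L2 = -/GH/BC → run G
t=38: L0/L1/L2 = -/H/BC → run H
t=39: L0/L1/L2 = -/H/BC → run H
t=40: L0/L1/L2 = -/H/BC → run H
t=41: L0/L1/L2 = -/H/BC → run H
t=42: L0/L1/L2 = -/-/BC → run B
t=43: L0/L1/L2 = -/-/C → run C
t=44: (idle)
t=45: (idle)
t=46: (idle)
t=47: (idle)
t=48: (idle)
t=49: (idle)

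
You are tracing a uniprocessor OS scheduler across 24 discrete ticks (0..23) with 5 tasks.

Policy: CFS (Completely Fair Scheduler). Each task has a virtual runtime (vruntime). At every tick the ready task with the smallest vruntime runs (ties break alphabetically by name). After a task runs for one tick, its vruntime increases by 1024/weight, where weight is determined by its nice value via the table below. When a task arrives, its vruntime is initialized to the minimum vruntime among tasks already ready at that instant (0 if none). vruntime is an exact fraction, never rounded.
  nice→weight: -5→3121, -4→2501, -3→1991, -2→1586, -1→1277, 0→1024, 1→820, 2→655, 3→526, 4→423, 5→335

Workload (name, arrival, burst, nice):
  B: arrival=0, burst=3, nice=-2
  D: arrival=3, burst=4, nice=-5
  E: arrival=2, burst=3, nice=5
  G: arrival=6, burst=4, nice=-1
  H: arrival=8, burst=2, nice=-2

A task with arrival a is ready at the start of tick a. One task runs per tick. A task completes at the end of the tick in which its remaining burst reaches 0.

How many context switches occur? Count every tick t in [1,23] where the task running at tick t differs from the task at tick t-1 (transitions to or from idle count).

t=0: vr[B=0] → run B
t=1: vr[B=512/793] → run B
t=2: vr[B=1024/793 E=1024/793] → run B
t=3: vr[D=1024/793 E=1024/793] → run D
t=4: vr[D=4007936/2474953 E=1024/793] → run E
t=5: vr[D=4007936/2474953 E=1155072/265655] → run D
t=6: vr[D=4819968/2474953 E=1155072/265655 G=4819968/2474953] → run D
t=7: vr[D=5632000/2474953 E=1155072/265655 G=4819968/2474953] → run G
t=8: vr[D=5632000/2474953 E=1155072/265655 G=8689451008/3160514981 H=5632000/2474953] → run D
t=9: vr[E=1155072/265655 G=8689451008/3160514981 H=5632000/2474953] → run H
t=10: vr[E=1155072/265655 G=8689451008/3160514981 H=7229952/2474953] → run G
t=11: vr[E=1155072/265655 G=11223802880/3160514981 H=7229952/2474953] → run H
t=12: vr[E=1155072/265655 G=11223802880/3160514981] → run G
t=13: vr[E=1155072/265655 G=13758154752/3160514981] → run E
t=14: vr[E=1967104/265655 G=13758154752/3160514981] → run G
t=15: vr[E=1967104/265655] → run E
t=16: (idle)
t=17: (idle)
t=18: (idle)
t=19: (idle)
t=20: (idle)
t=21: (idle)
t=22: (idle)
t=23: (idle)

context switches = 13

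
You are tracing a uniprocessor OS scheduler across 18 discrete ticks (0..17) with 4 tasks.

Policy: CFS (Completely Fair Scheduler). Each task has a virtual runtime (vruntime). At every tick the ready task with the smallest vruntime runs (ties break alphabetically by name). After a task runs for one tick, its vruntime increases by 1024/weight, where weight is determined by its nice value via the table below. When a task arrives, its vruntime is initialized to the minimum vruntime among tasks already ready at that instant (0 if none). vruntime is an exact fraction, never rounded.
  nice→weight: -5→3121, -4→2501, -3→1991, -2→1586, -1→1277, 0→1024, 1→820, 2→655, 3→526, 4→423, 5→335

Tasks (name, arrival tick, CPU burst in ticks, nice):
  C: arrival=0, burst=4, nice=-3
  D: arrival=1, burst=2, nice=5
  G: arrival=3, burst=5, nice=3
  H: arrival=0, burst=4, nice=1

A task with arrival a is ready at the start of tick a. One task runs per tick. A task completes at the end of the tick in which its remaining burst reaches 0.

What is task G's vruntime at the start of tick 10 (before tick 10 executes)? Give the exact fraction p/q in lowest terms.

t=0: vr[C=0 H=0] → run C
t=1: vr[C=1024/1991 D=0 H=0] → run D
t=2: vr[C=1024/1991 D=1024/335 H=0] → run H
t=3: vr[C=1024/1991 D=1024/335 G=1024/1991 H=256/205] → run C
t=4: vr[C=2048/1991 D=1024/335 G=1024/1991 H=256/205] → run G
t=5: vr[C=2048/1991 D=1024/335 G=1288704/523633 H=256/205] → run C
t=6: vr[C=3072/1991 D=1024/335 G=1288704/523633 H=256/205] → run H
t=7: vr[C=3072/1991 D=1024/335 G=1288704/523633 H=512/205] → run C
t=8: vr[D=1024/335 G=1288704/523633 H=512/205] → run G
t=9: vr[D=1024/335 G=2308096/523633 H=512/205] → run H
t=10: vr[D=1024/335 G=2308096/523633 H=768/205] → run D
t=11: vr[G=2308096/523633 H=768/205] → run H
t=12: vr[G=2308096/523633] → run G
t=13: vr[G=3327488/523633] → run G
t=14: vr[G=4346880/523633] → run G
t=15: (idle)
t=16: (idle)
t=17: (idle)

vruntime(G, start of tick 10) = 2308096/523633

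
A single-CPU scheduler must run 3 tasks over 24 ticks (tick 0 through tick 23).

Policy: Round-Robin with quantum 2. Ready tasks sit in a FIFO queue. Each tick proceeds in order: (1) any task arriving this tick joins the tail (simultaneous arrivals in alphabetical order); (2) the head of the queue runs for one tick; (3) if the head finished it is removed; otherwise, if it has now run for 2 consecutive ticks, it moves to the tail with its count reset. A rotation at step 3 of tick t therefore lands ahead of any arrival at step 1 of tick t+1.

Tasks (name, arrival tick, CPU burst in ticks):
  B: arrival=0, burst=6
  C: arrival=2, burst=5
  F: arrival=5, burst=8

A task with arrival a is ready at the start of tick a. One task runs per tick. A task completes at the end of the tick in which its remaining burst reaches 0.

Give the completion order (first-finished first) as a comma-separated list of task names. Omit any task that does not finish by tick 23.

t=0: queue=[B] q_used=0 → run B
t=1: queue=[B] q_used=1 → run B
t=2: queue=[B,C] q_used=0 → run B
t=3: queue=[B,C] q_used=1 → run B
t=4: queue=[C,B] q_used=0 → run C
t=5: queue=[C,B,F] q_used=1 → run C
t=6: queue=[B,F,C] q_used=0 → run B
t=7: queue=[B,F,C] q_used=1 → run B
t=8: queue=[F,C] q_used=0 → run F
t=9: queue=[F,C] q_used=1 → run F
t=10: queue=[C,F] q_used=0 → run C
t=11: queue=[C,F] q_used=1 → run C
t=12: queue=[F,C] q_used=0 → run F
t=13: queue=[F,C] q_used=1 → run F
t=14: queue=[C,F] q_used=0 → run C
t=15: queue=[F] q_used=0 → run F
t=16: queue=[F] q_used=1 → run F
t=17: queue=[F] q_used=0 → run F
t=18: queue=[F] q_used=1 → run F
t=19: (idle)
t=20: (idle)
t=21: (idle)
t=22: (idle)
t=23: (idle)

completion order = B, C, F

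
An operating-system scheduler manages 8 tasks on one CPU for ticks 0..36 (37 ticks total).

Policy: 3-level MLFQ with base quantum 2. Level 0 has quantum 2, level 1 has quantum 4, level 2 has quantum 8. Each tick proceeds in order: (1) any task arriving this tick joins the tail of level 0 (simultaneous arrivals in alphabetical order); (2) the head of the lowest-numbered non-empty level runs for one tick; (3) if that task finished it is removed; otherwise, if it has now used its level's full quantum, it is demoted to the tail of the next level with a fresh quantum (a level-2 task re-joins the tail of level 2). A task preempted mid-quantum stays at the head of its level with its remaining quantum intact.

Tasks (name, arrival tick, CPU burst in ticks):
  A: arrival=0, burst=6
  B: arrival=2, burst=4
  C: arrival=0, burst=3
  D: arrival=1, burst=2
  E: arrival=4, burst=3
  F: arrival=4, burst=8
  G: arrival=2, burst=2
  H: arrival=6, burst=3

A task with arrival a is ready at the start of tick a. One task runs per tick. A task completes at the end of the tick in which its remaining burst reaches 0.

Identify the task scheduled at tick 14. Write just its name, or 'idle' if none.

running at tick 14 = H

t=0: L0/L1/L2 = AC/-/- → run A
t=1: L0/L1/L2 = ACD/-/- → run A
t=2: L0/L1/L2 = CDBG/A/- → run C
t=3: L0/L1/L2 = CDBG/A/- → run C
t=4: L0/L1/L2 = DBGEF/AC/- → run D
t=5: L0/L1/L2 = DBGEF/AC/- → run D
t=6: L0/L1/L2 = BGEFH/AC/- → run B
t=7: L0/L1/L2 = BGEFH/AC/- → run B
t=8: L0/L1/L2 = GEFH/ACB/- → run G
t=9: L0/L1/L2 = GEFH/ACB/- → run G
t=10: L0/L1/L2 = EFH/ACB/- → run E
t=11: L0/L1/L2 = EFH/ACB/- → run E
t=12: L0/L1/L2 = FH/ACBE/- → run F
t=13: L0/L1/L2 = FH/ACBE/- → run F
t=14: L0/L1/L2 = H/ACBEF/- → run H
t=15: L0/L1/L2 = H/ACBEF/- → run H
t=16: L0/L1/L2 = -/ACBEFH/- → run A
t=17: L0/L1/L2 = -/ACBEFH/- → run A
t=18: L0/L1/L2 = -/ACBEFH/- → run A
t=19: L0/L1/L2 = -/ACBEFH/- → run A
t=20: L0/L1/L2 = -/CBEFH/- → run C
t=21: L0/L1/L2 = -/BEFH/- → run B
t=22: L0/L1/L2 = -/BEFH/- → run B
t=23: L0/L1/L2 = -/EFH/- → run E
t=24: L0/L1/L2 = -/FH/- → run F
t=25: L0/L1/L2 = -/FH/- → run F
t=26: L0/L1/L2 = -/FH/- → run F
t=27: L0/L1/L2 = -/FH/- → run F
t=28: L0/L1/L2 = -/H/F → run H
t=29: L0/L1/L2 = -/-/F → run F
t=30: L0/L1/L2 = -/-/F → run F
t=31: (idle)
t=32: (idle)
t=33: (idle)
t=34: (idle)
t=35: (idle)
t=36: (idle)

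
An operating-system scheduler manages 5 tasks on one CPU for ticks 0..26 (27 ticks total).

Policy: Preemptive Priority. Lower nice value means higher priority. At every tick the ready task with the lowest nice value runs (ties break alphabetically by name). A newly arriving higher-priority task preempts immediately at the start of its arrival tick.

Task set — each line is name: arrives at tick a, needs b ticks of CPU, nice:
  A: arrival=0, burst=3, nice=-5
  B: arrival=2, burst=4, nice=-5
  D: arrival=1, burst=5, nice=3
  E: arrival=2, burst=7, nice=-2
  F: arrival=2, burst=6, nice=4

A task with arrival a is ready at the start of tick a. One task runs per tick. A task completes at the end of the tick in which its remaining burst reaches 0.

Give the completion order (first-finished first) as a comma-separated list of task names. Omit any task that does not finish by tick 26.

completion order = A, B, E, D, F

t=0: ready={A} → run A
t=1: ready={A,D} → run A
t=2: ready={A,B,D,E,F} → run A
t=3: ready={B,D,E,F} → run B
t=4: ready={B,D,E,F} → run B
t=5: ready={B,D,E,F} → run B
t=6: ready={B,D,E,F} → run B
t=7: ready={D,E,F} → run E
t=8: ready={D,E,F} → run E
t=9: ready={D,E,F} → run E
t=10: ready={D,E,F} → run E
t=11: ready={D,E,F} → run E
t=12: ready={D,E,F} → run E
t=13: ready={D,E,F} → run E
t=14: ready={D,F} → run D
t=15: ready={D,F} → run D
t=16: ready={D,F} → run D
t=17: ready={D,F} → run D
t=18: ready={D,F} → run D
t=19: ready={F} → run F
t=20: ready={F} → run F
t=21: ready={F} → run F
t=22: ready={F} → run F
t=23: ready={F} → run F
t=24: ready={F} → run F
t=25: (idle)
t=26: (idle)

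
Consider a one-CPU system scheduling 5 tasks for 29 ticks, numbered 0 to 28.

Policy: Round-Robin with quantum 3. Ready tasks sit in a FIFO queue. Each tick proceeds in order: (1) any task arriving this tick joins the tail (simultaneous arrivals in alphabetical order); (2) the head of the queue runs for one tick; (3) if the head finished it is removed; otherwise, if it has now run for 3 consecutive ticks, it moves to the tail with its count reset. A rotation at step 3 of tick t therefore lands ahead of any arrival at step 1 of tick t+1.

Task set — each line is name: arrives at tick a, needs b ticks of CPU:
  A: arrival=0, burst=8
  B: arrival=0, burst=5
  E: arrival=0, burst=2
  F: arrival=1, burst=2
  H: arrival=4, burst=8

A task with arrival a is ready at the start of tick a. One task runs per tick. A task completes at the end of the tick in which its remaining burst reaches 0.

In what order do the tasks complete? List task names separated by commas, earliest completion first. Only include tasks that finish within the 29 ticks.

completion order = E, F, B, A, H

t=0: queue=[A,B,E] q_used=0 → run A
t=1: queue=[A,B,E,F] q_used=1 → run A
t=2: queue=[A,B,E,F] q_used=2 → run A
t=3: queue=[B,E,F,A] q_used=0 → run B
t=4: queue=[B,E,F,A,H] q_used=1 → run B
t=5: queue=[B,E,F,A,H] q_used=2 → run B
t=6: queue=[E,F,A,H,B] q_used=0 → run E
t=7: queue=[E,F,A,H,B] q_used=1 → run E
t=8: queue=[F,A,H,B] q_used=0 → run F
t=9: queue=[F,A,H,B] q_used=1 → run F
t=10: queue=[A,H,B] q_used=0 → run A
t=11: queue=[A,H,B] q_used=1 → run A
t=12: queue=[A,H,B] q_used=2 → run A
t=13: queue=[H,B,A] q_used=0 → run H
t=14: queue=[H,B,A] q_used=1 → run H
t=15: queue=[H,B,A] q_used=2 → run H
t=16: queue=[B,A,H] q_used=0 → run B
t=17: queue=[B,A,H] q_used=1 → run B
t=18: queue=[A,H] q_used=0 → run A
t=19: queue=[A,H] q_used=1 → run A
t=20: queue=[H] q_used=0 → run H
t=21: queue=[H] q_used=1 → run H
t=22: queue=[H] q_used=2 → run H
t=23: queue=[H] q_used=0 → run H
t=24: queue=[H] q_used=1 → run H
t=25: (idle)
t=26: (idle)
t=27: (idle)
t=28: (idle)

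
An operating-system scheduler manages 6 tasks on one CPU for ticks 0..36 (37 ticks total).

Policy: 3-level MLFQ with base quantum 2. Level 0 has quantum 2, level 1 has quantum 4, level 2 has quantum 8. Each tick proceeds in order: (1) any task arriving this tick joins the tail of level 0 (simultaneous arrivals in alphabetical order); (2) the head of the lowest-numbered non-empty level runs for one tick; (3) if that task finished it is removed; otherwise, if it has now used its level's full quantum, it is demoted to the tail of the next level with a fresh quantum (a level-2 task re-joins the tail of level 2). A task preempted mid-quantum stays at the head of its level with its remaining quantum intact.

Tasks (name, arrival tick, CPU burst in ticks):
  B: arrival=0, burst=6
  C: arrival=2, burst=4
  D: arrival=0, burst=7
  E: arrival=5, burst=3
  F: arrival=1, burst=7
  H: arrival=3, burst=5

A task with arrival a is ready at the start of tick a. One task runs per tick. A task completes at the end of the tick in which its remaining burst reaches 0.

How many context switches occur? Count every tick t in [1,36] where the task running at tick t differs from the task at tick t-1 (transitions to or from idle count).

context switches = 14

t=0: L0/L1/L2 = BD/-/- → run B
t=1: L0/L1/L2 = BDF/-/- → run B
t=2: L0/L1/L2 = DFC/B/- → run D
t=3: L0/L1/L2 = DFCH/B/- → run D
t=4: L0/L1/L2 = FCH/BD/- → run F
t=5: L0/L1/L2 = FCHE/BD/- → run F
t=6: L0/L1/L2 = CHE/BDF/- → run C
t=7: L0/L1/L2 = CHE/BDF/- → run C
t=8: L0/L1/L2 = HE/BDFC/- → run H
t=9: L0/L1/L2 = HE/BDFC/- → run H
t=10: L0/L1/L2 = E/BDFCH/- → run E
t=11: L0/L1/L2 = E/BDFCH/- → run E
t=12: L0/L1/L2 = -/BDFCHE/- → run B
t=13: L0/L1/L2 = -/BDFCHE/- → run B
t=14: L0/L1/L2 = -/BDFCHE/- → run B
t=15: L0/L1/L2 = -/BDFCHE/- → run B
t=16: L0/L1/L2 = -/DFCHE/- → run D
t=17: L0/L1/L2 = -/DFCHE/- → run D
t=18: L0/L1/L2 = -/DFCHE/- → run D
t=19: L0/L1/L2 = -/DFCHE/- → run D
t=20: L0/L1/L2 = -/FCHE/D → run F
t=21: L0/L1/L2 = -/FCHE/D → run F
t=22: L0/L1/L2 = -/FCHE/D → run F
t=23: L0/L1/L2 = -/FCHE/D → run F
t=24: L0/L1/L2 = -/CHE/DF → run C
t=25: L0/L1/L2 = -/CHE/DF → run C
t=26: L0/L1/L2 = -/HE/DF → run H
t=27: L0/L1/L2 = -/HE/DF → run H
t=28: L0/L1/L2 = -/HE/DF → run H
t=29: L0/L1/L2 = -/E/DF → run E
t=30: L0/L1/L2 = -/-/DF → run D
t=31: L0/L1/L2 = -/-/F → run F
t=32: (idle)
t=33: (idle)
t=34: (idle)
t=35: (idle)
t=36: (idle)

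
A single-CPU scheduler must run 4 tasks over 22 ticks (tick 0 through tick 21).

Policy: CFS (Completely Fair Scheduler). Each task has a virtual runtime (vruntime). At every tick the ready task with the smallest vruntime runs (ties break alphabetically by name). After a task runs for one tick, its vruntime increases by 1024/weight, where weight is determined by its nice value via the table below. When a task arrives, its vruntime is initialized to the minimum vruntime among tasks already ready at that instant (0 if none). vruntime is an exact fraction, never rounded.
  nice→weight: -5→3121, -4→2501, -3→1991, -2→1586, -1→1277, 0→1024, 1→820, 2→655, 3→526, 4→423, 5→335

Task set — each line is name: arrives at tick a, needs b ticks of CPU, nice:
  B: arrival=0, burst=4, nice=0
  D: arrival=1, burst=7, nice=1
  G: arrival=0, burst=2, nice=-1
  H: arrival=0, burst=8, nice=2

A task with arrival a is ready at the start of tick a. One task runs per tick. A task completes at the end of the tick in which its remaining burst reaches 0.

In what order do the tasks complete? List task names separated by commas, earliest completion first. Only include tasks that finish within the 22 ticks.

completion order = G, B, D, H

t=0: vr[B=0 G=0 H=0] → run B
t=1: vr[B=1 D=0 G=0 H=0] → run D
t=2: vr[B=1 D=256/205 G=0 H=0] → run G
t=3: vr[B=1 D=256/205 G=1024/1277 H=0] → run H
t=4: vr[B=1 D=256/205 G=1024/1277 H=1024/655] → run G
t=5: vr[B=1 D=256/205 H=1024/655] → run B
t=6: vr[B=2 D=256/205 H=1024/655] → run D
t=7: vr[B=2 D=512/205 H=1024/655] → run H
t=8: vr[B=2 D=512/205 H=2048/655] → run B
t=9: vr[B=3 D=512/205 H=2048/655] → run D
t=10: vr[B=3 D=768/205 H=2048/655] → run B
t=11: vr[D=768/205 H=2048/655] → run H
t=12: vr[D=768/205 H=3072/655] → run D
t=13: vr[D=1024/205 H=3072/655] → run H
t=14: vr[D=1024/205 H=4096/655] → run D
t=15: vr[D=256/41 H=4096/655] → run D
t=16: vr[D=1536/205 H=4096/655] → run H
t=17: vr[D=1536/205 H=1024/131] → run D
t=18: vr[H=1024/131] → run H
t=19: vr[H=6144/655] → run H
t=20: vr[H=7168/655] → run H
t=21: (idle)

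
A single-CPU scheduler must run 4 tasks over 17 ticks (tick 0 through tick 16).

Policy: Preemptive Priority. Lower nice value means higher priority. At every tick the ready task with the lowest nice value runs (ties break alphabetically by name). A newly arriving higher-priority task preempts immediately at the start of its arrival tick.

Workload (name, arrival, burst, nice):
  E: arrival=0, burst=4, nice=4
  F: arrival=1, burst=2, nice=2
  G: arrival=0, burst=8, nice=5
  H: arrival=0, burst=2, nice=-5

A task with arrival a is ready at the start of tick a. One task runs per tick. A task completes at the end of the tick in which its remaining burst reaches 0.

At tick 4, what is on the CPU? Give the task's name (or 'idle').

t=0: ready={E,G,H} → run H
t=1: ready={E,F,G,H} → run H
t=2: ready={E,F,G} → run F
t=3: ready={E,F,G} → run F
t=4: ready={E,G} → run E
t=5: ready={E,G} → run E
t=6: ready={E,G} → run E
t=7: ready={E,G} → run E
t=8: ready={G} → run G
t=9: ready={G} → run G
t=10: ready={G} → run G
t=11: ready={G} → run G
t=12: ready={G} → run G
t=13: ready={G} → run G
t=14: ready={G} → run G
t=15: ready={G} → run G
t=16: (idle)

running at tick 4 = E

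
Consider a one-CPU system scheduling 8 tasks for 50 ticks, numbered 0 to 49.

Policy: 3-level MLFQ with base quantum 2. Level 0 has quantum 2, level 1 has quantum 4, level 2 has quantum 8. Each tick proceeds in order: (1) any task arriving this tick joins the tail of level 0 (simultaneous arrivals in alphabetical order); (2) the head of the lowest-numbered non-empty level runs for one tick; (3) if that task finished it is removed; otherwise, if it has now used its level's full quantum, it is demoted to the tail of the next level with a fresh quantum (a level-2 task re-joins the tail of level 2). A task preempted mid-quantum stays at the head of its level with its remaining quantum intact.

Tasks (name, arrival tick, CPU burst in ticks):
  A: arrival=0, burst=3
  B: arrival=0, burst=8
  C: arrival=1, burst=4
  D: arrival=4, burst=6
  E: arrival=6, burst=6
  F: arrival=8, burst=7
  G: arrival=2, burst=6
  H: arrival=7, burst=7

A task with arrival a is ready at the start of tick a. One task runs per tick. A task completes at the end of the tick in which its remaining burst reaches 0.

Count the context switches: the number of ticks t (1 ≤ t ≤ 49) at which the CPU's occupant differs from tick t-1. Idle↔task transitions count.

t=0: L0/L1/L2 = AB/-/- → run A
t=1: L0/L1/L2 = ABC/-/- → run A
t=2: L0/L1/L2 = BCG/A/- → run B
t=3: L0/L1/L2 = BCG/A/- → run B
t=4: L0/L1/L2 = CGD/AB/- → run C
t=5: L0/L1/L2 = CGD/AB/- → run C
t=6: L0/L1/L2 = GDE/ABC/- → run G
t=7: L0/L1/L2 = GDEH/ABC/- → run G
t=8: L0/L1/L2 = DEHF/ABCG/- → run D
t=9: L0/L1/L2 = DEHF/ABCG/- → run D
t=10: L0/L1/L2 = EHF/ABCGD/- → run E
t=11: L0/L1/L2 = EHF/ABCGD/- → run E
t=12: L0/L1/L2 = HF/ABCGDE/- → run H
t=13: L0/L1/L2 = HF/ABCGDE/- → run H
t=14: L0/L1/L2 = F/ABCGDEH/- → run F
t=15: L0/L1/L2 = F/ABCGDEH/- → run F
t=16: L0/L1/L2 = -/ABCGDEHF/- → run A
t=17: L0/L1/L2 = -/BCGDEHF/- → run B
t=18: L0/L1/L2 = -/BCGDEHF/- → run B
t=19: L0/L1/L2 = -/BCGDEHF/- → run B
t=20: L0/L1/L2 = -/BCGDEHF/- → run B
t=21: L0/L1/L2 = -/CGDEHF/B → run C
t=22: L0/L1/L2 = -/CGDEHF/B → run C
t=23: L0/L1/L2 = -/GDEHF/B → run G
t=24: L0/L1/L2 = -/GDEHF/B → run G
t=25: L0/L1/L2 = -/GDEHF/B → run G
t=26: L0/L1/L2 = -/GDEHF/B → run G
t=27: L0/L1/L2 = -/DEHF/B → run D
t=28: L0/L1/L2 = -/DEHF/B → run D
t=29: L0/L1/L2 = -/DEHF/B → run D
t=30: L0/L1/L2 = -/DEHF/B → run D
t=31: L0/L1/L2 = -/EHF/B → run E
t=32: L0/L1/L2 = -/EHF/B → run E
t=33: L0/L1/L2 = -/EHF/B → run E
t=34: L0/L1/L2 = -/EHF/B → run E
t=35: L0/L1/L2 = -/HF/B → run H
t=36: L0/L1/L2 = -/HF/B → run H
t=37: L0/L1/L2 = -/HF/B → run H
t=38: L0/L1/L2 = -/HF/B → run H
t=39: L0/L1/L2 = -/F/BH → run F
t=40: L0/L1/L2 = -/F/BH → run F
t=41: L0/L1/L2 = -/F/BH → run F
t=42: L0/L1/L2 = -/F/BH → run F
t=43: L0/L1/L2 = -/-/BHF → run B
t=44: L0/L1/L2 = -/-/BHF → run B
t=45: L0/L1/L2 = -/-/HF → run H
t=46: L0/L1/L2 = -/-/F → run F
t=47: (idle)
t=48: (idle)
t=49: (idle)

context switches = 19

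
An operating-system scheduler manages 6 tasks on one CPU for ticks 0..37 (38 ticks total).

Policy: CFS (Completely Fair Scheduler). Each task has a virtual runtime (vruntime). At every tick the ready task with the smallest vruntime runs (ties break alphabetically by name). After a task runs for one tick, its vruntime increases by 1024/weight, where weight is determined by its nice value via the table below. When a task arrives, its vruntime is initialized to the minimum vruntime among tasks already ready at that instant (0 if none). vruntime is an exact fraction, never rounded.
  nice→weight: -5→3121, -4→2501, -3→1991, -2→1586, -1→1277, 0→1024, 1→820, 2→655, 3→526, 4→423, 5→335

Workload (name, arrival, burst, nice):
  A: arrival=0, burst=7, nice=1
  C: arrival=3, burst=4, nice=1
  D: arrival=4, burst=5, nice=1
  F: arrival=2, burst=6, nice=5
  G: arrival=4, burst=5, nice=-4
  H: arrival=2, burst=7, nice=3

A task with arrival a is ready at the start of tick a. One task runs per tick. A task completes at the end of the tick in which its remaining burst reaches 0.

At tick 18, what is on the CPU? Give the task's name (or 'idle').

t=0: vr[A=0] → run A
t=1: vr[A=256/205] → run A
t=2: vr[A=512/205 F=512/205 H=512/205] → run A
t=3: vr[A=768/205 C=512/205 F=512/205 H=512/205] → run C
t=4: vr[A=768/205 C=768/205 D=512/205 F=512/205 G=512/205 H=512/205] → run D
t=5: vr[A=768/205 C=768/205 D=768/205 F=512/205 G=512/205 H=512/205] → run F
t=6: vr[A=768/205 C=768/205 D=768/205 F=76288/13735 G=512/205 H=512/205] → run G
t=7: vr[A=768/205 C=768/205 D=768/205 F=76288/13735 G=36352/12505 H=512/205] → run H
t=8: vr[A=768/205 C=768/205 D=768/205 F=76288/13735 G=36352/12505 H=239616/53915] → run G
t=9: vr[A=768/205 C=768/205 D=768/205 F=76288/13735 G=41472/12505 H=239616/53915] → run G
t=10: vr[A=768/205 C=768/205 D=768/205 F=76288/13735 G=46592/12505 H=239616/53915] → run G
t=11: vr[A=768/205 C=768/205 D=768/205 F=76288/13735 G=51712/12505 H=239616/53915] → run A
t=12: vr[A=1024/205 C=768/205 D=768/205 F=76288/13735 G=51712/12505 H=239616/53915] → run C
t=13: vr[A=1024/205 C=1024/205 D=768/205 F=76288/13735 G=51712/12505 H=239616/53915] → run D
t=14: vr[A=1024/205 C=1024/205 D=1024/205 F=76288/13735 G=51712/12505 H=239616/53915] → run G
t=15: vr[A=1024/205 C=1024/205 D=1024/205 F=76288/13735 H=239616/53915] → run H
t=16: vr[A=1024/205 C=1024/205 D=1024/205 F=76288/13735 H=344576/53915] → run A
t=17: vr[A=256/41 C=1024/205 D=1024/205 F=76288/13735 H=344576/53915] → run C
t=18: vr[A=256/41 C=256/41 D=1024/205 F=76288/13735 H=344576/53915] → run D
t=19: vr[A=256/41 C=256/41 D=256/41 F=76288/13735 H=344576/53915] → run F
t=20: vr[A=256/41 C=256/41 D=256/41 F=118272/13735 H=344576/53915] → run A
t=21: vr[A=1536/205 C=256/41 D=256/41 F=118272/13735 H=344576/53915] → run C
t=22: vr[A=1536/205 D=256/41 F=118272/13735 H=344576/53915] → run D
t=23: vr[A=1536/205 D=1536/205 F=118272/13735 H=344576/53915] → run H
t=24: vr[A=1536/205 D=1536/205 F=118272/13735 H=449536/53915] → run A
t=25: vr[D=1536/205 F=118272/13735 H=449536/53915] → run D
t=26: vr[F=118272/13735 H=449536/53915] → run H
t=27: vr[F=118272/13735 H=554496/53915] → run F
t=28: vr[F=160256/13735 H=554496/53915] → run H
t=29: vr[F=160256/13735 H=659456/53915] → run F
t=30: vr[F=40448/2747 H=659456/53915] → run H
t=31: vr[F=40448/2747 H=764416/53915] → run H
t=32: vr[F=40448/2747] → run F
t=33: vr[F=244224/13735] → run F
t=34: (idle)
t=35: (idle)
t=36: (idle)
t=37: (idle)

running at tick 18 = D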